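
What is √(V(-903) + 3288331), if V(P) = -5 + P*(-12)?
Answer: √3299162 ≈ 1816.4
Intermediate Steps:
V(P) = -5 - 12*P
√(V(-903) + 3288331) = √((-5 - 12*(-903)) + 3288331) = √((-5 + 10836) + 3288331) = √(10831 + 3288331) = √3299162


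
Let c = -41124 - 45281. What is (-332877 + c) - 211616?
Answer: -630898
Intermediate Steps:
c = -86405
(-332877 + c) - 211616 = (-332877 - 86405) - 211616 = -419282 - 211616 = -630898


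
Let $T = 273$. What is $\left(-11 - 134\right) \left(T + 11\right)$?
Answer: $-41180$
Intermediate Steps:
$\left(-11 - 134\right) \left(T + 11\right) = \left(-11 - 134\right) \left(273 + 11\right) = \left(-145\right) 284 = -41180$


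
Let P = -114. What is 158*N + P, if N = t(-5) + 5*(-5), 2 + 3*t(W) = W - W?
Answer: -12508/3 ≈ -4169.3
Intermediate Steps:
t(W) = -⅔ (t(W) = -⅔ + (W - W)/3 = -⅔ + (⅓)*0 = -⅔ + 0 = -⅔)
N = -77/3 (N = -⅔ + 5*(-5) = -⅔ - 25 = -77/3 ≈ -25.667)
158*N + P = 158*(-77/3) - 114 = -12166/3 - 114 = -12508/3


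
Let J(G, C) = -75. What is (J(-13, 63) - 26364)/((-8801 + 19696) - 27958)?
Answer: 26439/17063 ≈ 1.5495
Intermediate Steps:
(J(-13, 63) - 26364)/((-8801 + 19696) - 27958) = (-75 - 26364)/((-8801 + 19696) - 27958) = -26439/(10895 - 27958) = -26439/(-17063) = -26439*(-1/17063) = 26439/17063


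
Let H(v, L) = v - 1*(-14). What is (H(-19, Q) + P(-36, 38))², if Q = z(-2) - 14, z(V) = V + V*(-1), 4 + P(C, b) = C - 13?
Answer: 3364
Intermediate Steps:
P(C, b) = -17 + C (P(C, b) = -4 + (C - 13) = -4 + (-13 + C) = -17 + C)
z(V) = 0 (z(V) = V - V = 0)
Q = -14 (Q = 0 - 14 = -14)
H(v, L) = 14 + v (H(v, L) = v + 14 = 14 + v)
(H(-19, Q) + P(-36, 38))² = ((14 - 19) + (-17 - 36))² = (-5 - 53)² = (-58)² = 3364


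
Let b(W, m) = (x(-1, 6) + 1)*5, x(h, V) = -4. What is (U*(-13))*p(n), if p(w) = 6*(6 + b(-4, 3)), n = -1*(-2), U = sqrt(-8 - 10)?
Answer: 2106*I*sqrt(2) ≈ 2978.3*I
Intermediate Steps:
U = 3*I*sqrt(2) (U = sqrt(-18) = 3*I*sqrt(2) ≈ 4.2426*I)
n = 2
b(W, m) = -15 (b(W, m) = (-4 + 1)*5 = -3*5 = -15)
p(w) = -54 (p(w) = 6*(6 - 15) = 6*(-9) = -54)
(U*(-13))*p(n) = ((3*I*sqrt(2))*(-13))*(-54) = -39*I*sqrt(2)*(-54) = 2106*I*sqrt(2)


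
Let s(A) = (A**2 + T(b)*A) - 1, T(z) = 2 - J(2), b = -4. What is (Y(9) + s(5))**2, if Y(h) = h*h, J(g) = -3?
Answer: 16900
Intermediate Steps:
Y(h) = h**2
T(z) = 5 (T(z) = 2 - 1*(-3) = 2 + 3 = 5)
s(A) = -1 + A**2 + 5*A (s(A) = (A**2 + 5*A) - 1 = -1 + A**2 + 5*A)
(Y(9) + s(5))**2 = (9**2 + (-1 + 5**2 + 5*5))**2 = (81 + (-1 + 25 + 25))**2 = (81 + 49)**2 = 130**2 = 16900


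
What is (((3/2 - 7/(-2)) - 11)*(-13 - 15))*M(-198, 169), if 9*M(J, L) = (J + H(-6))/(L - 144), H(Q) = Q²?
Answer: -3024/25 ≈ -120.96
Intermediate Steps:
M(J, L) = (36 + J)/(9*(-144 + L)) (M(J, L) = ((J + (-6)²)/(L - 144))/9 = ((J + 36)/(-144 + L))/9 = ((36 + J)/(-144 + L))/9 = (36 + J)/(9*(-144 + L)))
(((3/2 - 7/(-2)) - 11)*(-13 - 15))*M(-198, 169) = (((3/2 - 7/(-2)) - 11)*(-13 - 15))*((36 - 198)/(9*(-144 + 169))) = (((3*(½) - 7*(-½)) - 11)*(-28))*((⅑)*(-162)/25) = (((3/2 + 7/2) - 11)*(-28))*((⅑)*(1/25)*(-162)) = ((5 - 11)*(-28))*(-18/25) = -6*(-28)*(-18/25) = 168*(-18/25) = -3024/25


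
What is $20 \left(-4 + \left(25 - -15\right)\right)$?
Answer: $720$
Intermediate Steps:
$20 \left(-4 + \left(25 - -15\right)\right) = 20 \left(-4 + \left(25 + 15\right)\right) = 20 \left(-4 + 40\right) = 20 \cdot 36 = 720$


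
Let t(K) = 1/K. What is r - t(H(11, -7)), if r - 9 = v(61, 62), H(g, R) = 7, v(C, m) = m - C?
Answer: 69/7 ≈ 9.8571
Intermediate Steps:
r = 10 (r = 9 + (62 - 1*61) = 9 + (62 - 61) = 9 + 1 = 10)
r - t(H(11, -7)) = 10 - 1/7 = 10 - 1*⅐ = 10 - ⅐ = 69/7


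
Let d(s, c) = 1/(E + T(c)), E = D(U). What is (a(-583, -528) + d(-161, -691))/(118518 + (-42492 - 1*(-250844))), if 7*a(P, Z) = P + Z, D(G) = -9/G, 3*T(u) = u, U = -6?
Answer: -305089/628309514 ≈ -0.00048557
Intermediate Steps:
T(u) = u/3
E = 3/2 (E = -9/(-6) = -9*(-1/6) = 3/2 ≈ 1.5000)
d(s, c) = 1/(3/2 + c/3)
a(P, Z) = P/7 + Z/7 (a(P, Z) = (P + Z)/7 = P/7 + Z/7)
(a(-583, -528) + d(-161, -691))/(118518 + (-42492 - 1*(-250844))) = (((1/7)*(-583) + (1/7)*(-528)) + 6/(9 + 2*(-691)))/(118518 + (-42492 - 1*(-250844))) = ((-583/7 - 528/7) + 6/(9 - 1382))/(118518 + (-42492 + 250844)) = (-1111/7 + 6/(-1373))/(118518 + 208352) = (-1111/7 + 6*(-1/1373))/326870 = (-1111/7 - 6/1373)*(1/326870) = -1525445/9611*1/326870 = -305089/628309514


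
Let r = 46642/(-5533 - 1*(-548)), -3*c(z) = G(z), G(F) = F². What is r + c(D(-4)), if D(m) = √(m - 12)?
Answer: -60166/14955 ≈ -4.0231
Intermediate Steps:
D(m) = √(-12 + m)
c(z) = -z²/3
r = -46642/4985 (r = 46642/(-5533 + 548) = 46642/(-4985) = 46642*(-1/4985) = -46642/4985 ≈ -9.3565)
r + c(D(-4)) = -46642/4985 - (√(-12 - 4))²/3 = -46642/4985 - (√(-16))²/3 = -46642/4985 - (4*I)²/3 = -46642/4985 - ⅓*(-16) = -46642/4985 + 16/3 = -60166/14955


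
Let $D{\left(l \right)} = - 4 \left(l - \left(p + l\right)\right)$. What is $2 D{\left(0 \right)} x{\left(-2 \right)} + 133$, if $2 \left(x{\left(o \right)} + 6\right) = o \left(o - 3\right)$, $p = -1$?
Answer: $141$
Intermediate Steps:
$D{\left(l \right)} = -4$ ($D{\left(l \right)} = - 4 \left(l - \left(-1 + l\right)\right) = \left(-4\right) 1 = -4$)
$x{\left(o \right)} = -6 + \frac{o \left(-3 + o\right)}{2}$ ($x{\left(o \right)} = -6 + \frac{o \left(o - 3\right)}{2} = -6 + \frac{o \left(-3 + o\right)}{2}$)
$2 D{\left(0 \right)} x{\left(-2 \right)} + 133 = 2 \left(- 4 \left(-6 + \frac{\left(-2\right)^{2}}{2} - -3\right)\right) + 133 = 2 \left(- 4 \left(-6 + \frac{1}{2} \cdot 4 + 3\right)\right) + 133 = 2 \left(- 4 \left(-6 + 2 + 3\right)\right) + 133 = 2 \left(\left(-4\right) \left(-1\right)\right) + 133 = 2 \cdot 4 + 133 = 8 + 133 = 141$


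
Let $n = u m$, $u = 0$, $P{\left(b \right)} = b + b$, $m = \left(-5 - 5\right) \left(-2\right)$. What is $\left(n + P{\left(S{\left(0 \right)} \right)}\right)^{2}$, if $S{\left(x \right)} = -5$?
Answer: $100$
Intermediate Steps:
$m = 20$ ($m = \left(-10\right) \left(-2\right) = 20$)
$P{\left(b \right)} = 2 b$
$n = 0$ ($n = 0 \cdot 20 = 0$)
$\left(n + P{\left(S{\left(0 \right)} \right)}\right)^{2} = \left(0 + 2 \left(-5\right)\right)^{2} = \left(0 - 10\right)^{2} = \left(-10\right)^{2} = 100$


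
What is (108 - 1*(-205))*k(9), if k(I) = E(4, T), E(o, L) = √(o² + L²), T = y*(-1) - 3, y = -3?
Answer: 1252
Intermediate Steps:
T = 0 (T = -3*(-1) - 3 = 3 - 3 = 0)
E(o, L) = √(L² + o²)
k(I) = 4 (k(I) = √(0² + 4²) = √(0 + 16) = √16 = 4)
(108 - 1*(-205))*k(9) = (108 - 1*(-205))*4 = (108 + 205)*4 = 313*4 = 1252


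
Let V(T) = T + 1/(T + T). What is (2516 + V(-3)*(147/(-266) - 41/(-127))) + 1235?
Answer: 5717633/1524 ≈ 3751.7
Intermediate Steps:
V(T) = T + 1/(2*T)
(2516 + V(-3)*(147/(-266) - 41/(-127))) + 1235 = (2516 + (-3 + (1/2)/(-3))*(147/(-266) - 41/(-127))) + 1235 = (2516 + (-3 + (1/2)*(-1/3))*(147*(-1/266) - 41*(-1/127))) + 1235 = (2516 + (-3 - 1/6)*(-21/38 + 41/127)) + 1235 = (2516 - 19/6*(-1109/4826)) + 1235 = (2516 + 1109/1524) + 1235 = 3835493/1524 + 1235 = 5717633/1524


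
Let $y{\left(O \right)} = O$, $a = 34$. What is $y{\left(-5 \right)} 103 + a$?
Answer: $-481$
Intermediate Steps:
$y{\left(-5 \right)} 103 + a = \left(-5\right) 103 + 34 = -515 + 34 = -481$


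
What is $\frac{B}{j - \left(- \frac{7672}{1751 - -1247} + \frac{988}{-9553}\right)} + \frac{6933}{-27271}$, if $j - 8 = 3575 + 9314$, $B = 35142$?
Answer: $\frac{12442947376186647}{5037566827866109} \approx 2.47$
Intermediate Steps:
$j = 12897$ ($j = 8 + \left(3575 + 9314\right) = 8 + 12889 = 12897$)
$\frac{B}{j - \left(- \frac{7672}{1751 - -1247} + \frac{988}{-9553}\right)} + \frac{6933}{-27271} = \frac{35142}{12897 - \left(- \frac{7672}{1751 - -1247} + \frac{988}{-9553}\right)} + \frac{6933}{-27271} = \frac{35142}{12897 - \left(- \frac{7672}{1751 + 1247} + 988 \left(- \frac{1}{9553}\right)\right)} + 6933 \left(- \frac{1}{27271}\right) = \frac{35142}{12897 - \left(- \frac{7672}{2998} - \frac{988}{9553}\right)} - \frac{6933}{27271} = \frac{35142}{12897 - \left(\left(-7672\right) \frac{1}{2998} - \frac{988}{9553}\right)} - \frac{6933}{27271} = \frac{35142}{12897 - \left(- \frac{3836}{1499} - \frac{988}{9553}\right)} - \frac{6933}{27271} = \frac{35142}{12897 - - \frac{38126320}{14319947}} - \frac{6933}{27271} = \frac{35142}{12897 + \frac{38126320}{14319947}} - \frac{6933}{27271} = \frac{35142}{\frac{184722482779}{14319947}} - \frac{6933}{27271} = 35142 \cdot \frac{14319947}{184722482779} - \frac{6933}{27271} = \frac{503231577474}{184722482779} - \frac{6933}{27271} = \frac{12442947376186647}{5037566827866109}$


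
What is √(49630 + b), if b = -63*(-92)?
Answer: √55426 ≈ 235.43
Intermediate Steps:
b = 5796
√(49630 + b) = √(49630 + 5796) = √55426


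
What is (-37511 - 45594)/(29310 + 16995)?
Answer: -16621/9261 ≈ -1.7947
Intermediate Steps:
(-37511 - 45594)/(29310 + 16995) = -83105/46305 = -83105*1/46305 = -16621/9261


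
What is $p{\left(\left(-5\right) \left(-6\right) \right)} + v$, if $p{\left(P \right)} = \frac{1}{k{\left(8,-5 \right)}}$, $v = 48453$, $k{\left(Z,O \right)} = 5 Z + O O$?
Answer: $\frac{3149446}{65} \approx 48453.0$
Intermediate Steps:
$k{\left(Z,O \right)} = O^{2} + 5 Z$ ($k{\left(Z,O \right)} = 5 Z + O^{2} = O^{2} + 5 Z$)
$p{\left(P \right)} = \frac{1}{65}$ ($p{\left(P \right)} = \frac{1}{\left(-5\right)^{2} + 5 \cdot 8} = \frac{1}{25 + 40} = \frac{1}{65}$)
$p{\left(\left(-5\right) \left(-6\right) \right)} + v = \frac{1}{65} + 48453 = \frac{3149446}{65}$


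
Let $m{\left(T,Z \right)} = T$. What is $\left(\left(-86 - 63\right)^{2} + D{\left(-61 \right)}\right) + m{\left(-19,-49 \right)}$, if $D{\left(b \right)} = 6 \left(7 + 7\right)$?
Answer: $22266$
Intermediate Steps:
$D{\left(b \right)} = 84$ ($D{\left(b \right)} = 6 \cdot 14 = 84$)
$\left(\left(-86 - 63\right)^{2} + D{\left(-61 \right)}\right) + m{\left(-19,-49 \right)} = \left(\left(-86 - 63\right)^{2} + 84\right) - 19 = \left(\left(-149\right)^{2} + 84\right) - 19 = \left(22201 + 84\right) - 19 = 22285 - 19 = 22266$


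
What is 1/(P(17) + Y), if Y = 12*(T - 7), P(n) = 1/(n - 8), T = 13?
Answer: 9/649 ≈ 0.013867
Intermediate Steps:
P(n) = 1/(-8 + n)
Y = 72 (Y = 12*(13 - 7) = 12*6 = 72)
1/(P(17) + Y) = 1/(1/(-8 + 17) + 72) = 1/(1/9 + 72) = 1/(649/9) = 9/649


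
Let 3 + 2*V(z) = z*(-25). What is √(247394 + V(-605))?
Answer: √254955 ≈ 504.93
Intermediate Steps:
V(z) = -3/2 - 25*z/2 (V(z) = -3/2 + (z*(-25))/2 = -3/2 + (-25*z)/2 = -3/2 - 25*z/2)
√(247394 + V(-605)) = √(247394 + (-3/2 - 25/2*(-605))) = √(247394 + (-3/2 + 15125/2)) = √(247394 + 7561) = √254955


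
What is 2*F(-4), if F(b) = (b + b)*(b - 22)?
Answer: 416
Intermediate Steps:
F(b) = 2*b*(-22 + b) (F(b) = (2*b)*(-22 + b) = 2*b*(-22 + b))
2*F(-4) = 2*(2*(-4)*(-22 - 4)) = 2*(2*(-4)*(-26)) = 2*208 = 416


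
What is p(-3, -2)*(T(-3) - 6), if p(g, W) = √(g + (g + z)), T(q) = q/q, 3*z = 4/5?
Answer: -I*√1290/3 ≈ -11.972*I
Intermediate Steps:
z = 4/15 (z = (4/5)/3 = (4*(⅕))/3 = (⅓)*(⅘) = 4/15 ≈ 0.26667)
T(q) = 1
p(g, W) = √(4/15 + 2*g) (p(g, W) = √(g + (g + 4/15)) = √(g + (4/15 + g)) = √(4/15 + 2*g))
p(-3, -2)*(T(-3) - 6) = (√(60 + 450*(-3))/15)*(1 - 6) = (√(60 - 1350)/15)*(-5) = (√(-1290)/15)*(-5) = ((I*√1290)/15)*(-5) = (I*√1290/15)*(-5) = -I*√1290/3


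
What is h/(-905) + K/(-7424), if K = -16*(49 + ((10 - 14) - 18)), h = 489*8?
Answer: -1790733/419920 ≈ -4.2645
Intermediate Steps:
h = 3912
K = -432 (K = -16*(49 + (-4 - 18)) = -16*(49 - 22) = -16*27 = -432)
h/(-905) + K/(-7424) = 3912/(-905) - 432/(-7424) = 3912*(-1/905) - 432*(-1/7424) = -3912/905 + 27/464 = -1790733/419920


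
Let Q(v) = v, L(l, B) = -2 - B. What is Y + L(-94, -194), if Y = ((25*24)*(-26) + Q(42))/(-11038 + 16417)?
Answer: 339070/1793 ≈ 189.11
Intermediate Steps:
Y = -5186/1793 (Y = ((25*24)*(-26) + 42)/(-11038 + 16417) = (600*(-26) + 42)/5379 = (-15600 + 42)*(1/5379) = -15558*1/5379 = -5186/1793 ≈ -2.8924)
Y + L(-94, -194) = -5186/1793 + (-2 - 1*(-194)) = -5186/1793 + (-2 + 194) = -5186/1793 + 192 = 339070/1793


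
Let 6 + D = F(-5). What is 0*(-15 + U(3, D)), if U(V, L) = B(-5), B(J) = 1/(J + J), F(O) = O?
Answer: 0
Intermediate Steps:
B(J) = 1/(2*J)
D = -11 (D = -6 - 5 = -11)
U(V, L) = -⅒ (U(V, L) = (½)/(-5) = (½)*(-⅕) = -⅒)
0*(-15 + U(3, D)) = 0*(-15 - ⅒) = 0*(-151/10) = 0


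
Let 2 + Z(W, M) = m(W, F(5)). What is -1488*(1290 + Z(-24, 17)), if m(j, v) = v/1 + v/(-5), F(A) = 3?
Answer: -9600576/5 ≈ -1.9201e+6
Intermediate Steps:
m(j, v) = 4*v/5 (m(j, v) = v*1 + v*(-⅕) = v - v/5 = 4*v/5)
Z(W, M) = ⅖ (Z(W, M) = -2 + (⅘)*3 = -2 + 12/5 = ⅖)
-1488*(1290 + Z(-24, 17)) = -1488*(1290 + ⅖) = -1488*6452/5 = -9600576/5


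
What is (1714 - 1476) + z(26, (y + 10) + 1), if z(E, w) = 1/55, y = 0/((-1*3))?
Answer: 13091/55 ≈ 238.02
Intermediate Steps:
y = 0 (y = 0/(-3) = 0*(-1/3) = 0)
z(E, w) = 1/55
(1714 - 1476) + z(26, (y + 10) + 1) = (1714 - 1476) + 1/55 = 238 + 1/55 = 13091/55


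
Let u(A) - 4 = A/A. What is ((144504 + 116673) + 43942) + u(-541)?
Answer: 305124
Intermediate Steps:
u(A) = 5 (u(A) = 4 + A/A = 4 + 1 = 5)
((144504 + 116673) + 43942) + u(-541) = ((144504 + 116673) + 43942) + 5 = (261177 + 43942) + 5 = 305119 + 5 = 305124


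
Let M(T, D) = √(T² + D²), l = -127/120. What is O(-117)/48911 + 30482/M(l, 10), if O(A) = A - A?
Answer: 3657840*√1456129/1456129 ≈ 3031.3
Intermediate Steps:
l = -127/120 (l = -127*1/120 = -127/120 ≈ -1.0583)
M(T, D) = √(D² + T²)
O(A) = 0
O(-117)/48911 + 30482/M(l, 10) = 0/48911 + 30482/(√(10² + (-127/120)²)) = 0*(1/48911) + 30482/(√(100 + 16129/14400)) = 0 + 30482/(√(1456129/14400)) = 0 + 30482/((√1456129/120)) = 0 + 30482*(120*√1456129/1456129) = 0 + 3657840*√1456129/1456129 = 3657840*√1456129/1456129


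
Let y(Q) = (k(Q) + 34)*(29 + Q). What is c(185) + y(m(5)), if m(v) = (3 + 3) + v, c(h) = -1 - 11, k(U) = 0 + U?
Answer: 1788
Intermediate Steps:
k(U) = U
c(h) = -12
m(v) = 6 + v
y(Q) = (29 + Q)*(34 + Q) (y(Q) = (Q + 34)*(29 + Q) = (34 + Q)*(29 + Q) = (29 + Q)*(34 + Q))
c(185) + y(m(5)) = -12 + (986 + (6 + 5)² + 63*(6 + 5)) = -12 + (986 + 11² + 63*11) = -12 + (986 + 121 + 693) = -12 + 1800 = 1788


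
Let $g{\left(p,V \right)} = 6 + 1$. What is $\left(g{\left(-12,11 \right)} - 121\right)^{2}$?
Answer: $12996$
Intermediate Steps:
$g{\left(p,V \right)} = 7$
$\left(g{\left(-12,11 \right)} - 121\right)^{2} = \left(7 - 121\right)^{2} = \left(-114\right)^{2} = 12996$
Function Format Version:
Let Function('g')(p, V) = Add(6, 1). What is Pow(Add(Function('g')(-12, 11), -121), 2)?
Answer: 12996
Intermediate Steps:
Function('g')(p, V) = 7
Pow(Add(Function('g')(-12, 11), -121), 2) = Pow(Add(7, -121), 2) = Pow(-114, 2) = 12996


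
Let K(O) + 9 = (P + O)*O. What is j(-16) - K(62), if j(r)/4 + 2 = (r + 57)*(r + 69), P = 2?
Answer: 4725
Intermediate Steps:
j(r) = -8 + 4*(57 + r)*(69 + r) (j(r) = -8 + 4*((r + 57)*(r + 69)) = -8 + 4*((57 + r)*(69 + r)) = -8 + 4*(57 + r)*(69 + r))
K(O) = -9 + O*(2 + O) (K(O) = -9 + (2 + O)*O = -9 + O*(2 + O))
j(-16) - K(62) = (15724 + 4*(-16)² + 504*(-16)) - (-9 + 62² + 2*62) = (15724 + 4*256 - 8064) - (-9 + 3844 + 124) = (15724 + 1024 - 8064) - 1*3959 = 8684 - 3959 = 4725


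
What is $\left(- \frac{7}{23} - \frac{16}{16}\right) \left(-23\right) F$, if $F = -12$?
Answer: $-360$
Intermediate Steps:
$\left(- \frac{7}{23} - \frac{16}{16}\right) \left(-23\right) F = \left(- \frac{7}{23} - \frac{16}{16}\right) \left(-23\right) \left(-12\right) = \left(\left(-7\right) \frac{1}{23} - 1\right) \left(-23\right) \left(-12\right) = \left(- \frac{7}{23} - 1\right) \left(-23\right) \left(-12\right) = \left(- \frac{30}{23}\right) \left(-23\right) \left(-12\right) = 30 \left(-12\right) = -360$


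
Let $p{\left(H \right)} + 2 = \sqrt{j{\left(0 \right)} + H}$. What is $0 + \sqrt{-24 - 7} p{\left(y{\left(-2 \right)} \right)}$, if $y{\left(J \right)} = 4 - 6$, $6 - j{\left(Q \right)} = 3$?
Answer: $- i \sqrt{31} \approx - 5.5678 i$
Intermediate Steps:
$j{\left(Q \right)} = 3$ ($j{\left(Q \right)} = 6 - 3 = 3$)
$y{\left(J \right)} = -2$ ($y{\left(J \right)} = 4 - 6 = -2$)
$p{\left(H \right)} = -2 + \sqrt{3 + H}$
$0 + \sqrt{-24 - 7} p{\left(y{\left(-2 \right)} \right)} = 0 + \sqrt{-24 - 7} \left(-2 + \sqrt{3 - 2}\right) = 0 + \sqrt{-31} \left(-2 + \sqrt{1}\right) = 0 + i \sqrt{31} \left(-2 + 1\right) = 0 + i \sqrt{31} \left(-1\right) = 0 - i \sqrt{31} = - i \sqrt{31}$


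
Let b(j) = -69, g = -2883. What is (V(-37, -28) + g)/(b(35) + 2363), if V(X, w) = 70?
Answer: -2813/2294 ≈ -1.2262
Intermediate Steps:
(V(-37, -28) + g)/(b(35) + 2363) = (70 - 2883)/(-69 + 2363) = -2813/2294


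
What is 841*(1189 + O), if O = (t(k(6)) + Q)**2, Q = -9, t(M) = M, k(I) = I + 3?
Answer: 999949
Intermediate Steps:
k(I) = 3 + I
O = 0 (O = ((3 + 6) - 9)**2 = (9 - 9)**2 = 0**2 = 0)
841*(1189 + O) = 841*(1189 + 0) = 841*1189 = 999949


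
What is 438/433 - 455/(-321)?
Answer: 337613/138993 ≈ 2.4290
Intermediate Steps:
438/433 - 455/(-321) = 438*(1/433) - 455*(-1/321) = 438/433 + 455/321 = 337613/138993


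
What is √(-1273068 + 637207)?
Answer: I*√635861 ≈ 797.41*I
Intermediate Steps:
√(-1273068 + 637207) = √(-635861) = I*√635861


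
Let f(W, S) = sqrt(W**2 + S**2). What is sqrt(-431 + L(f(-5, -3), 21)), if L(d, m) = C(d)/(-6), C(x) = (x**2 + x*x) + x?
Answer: sqrt(-15924 - 6*sqrt(34))/6 ≈ 21.055*I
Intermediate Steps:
f(W, S) = sqrt(S**2 + W**2)
C(x) = x + 2*x**2 (C(x) = (x**2 + x**2) + x = 2*x**2 + x = x + 2*x**2)
L(d, m) = -d*(1 + 2*d)/6 (L(d, m) = (d*(1 + 2*d))/(-6) = (d*(1 + 2*d))*(-1/6) = -d*(1 + 2*d)/6)
sqrt(-431 + L(f(-5, -3), 21)) = sqrt(-431 - sqrt((-3)**2 + (-5)**2)*(1 + 2*sqrt((-3)**2 + (-5)**2))/6) = sqrt(-431 - sqrt(9 + 25)*(1 + 2*sqrt(9 + 25))/6) = sqrt(-431 - sqrt(34)*(1 + 2*sqrt(34))/6)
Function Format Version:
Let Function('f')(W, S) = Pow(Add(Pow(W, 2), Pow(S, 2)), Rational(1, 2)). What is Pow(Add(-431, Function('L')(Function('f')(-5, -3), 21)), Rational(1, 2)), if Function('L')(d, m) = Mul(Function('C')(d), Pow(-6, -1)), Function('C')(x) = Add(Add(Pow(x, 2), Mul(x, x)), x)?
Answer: Mul(Rational(1, 6), Pow(Add(-15924, Mul(-6, Pow(34, Rational(1, 2)))), Rational(1, 2))) ≈ Mul(21.055, I)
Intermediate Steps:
Function('f')(W, S) = Pow(Add(Pow(S, 2), Pow(W, 2)), Rational(1, 2))
Function('C')(x) = Add(x, Mul(2, Pow(x, 2))) (Function('C')(x) = Add(Add(Pow(x, 2), Pow(x, 2)), x) = Add(Mul(2, Pow(x, 2)), x) = Add(x, Mul(2, Pow(x, 2))))
Function('L')(d, m) = Mul(Rational(-1, 6), d, Add(1, Mul(2, d))) (Function('L')(d, m) = Mul(Mul(d, Add(1, Mul(2, d))), Pow(-6, -1)) = Mul(Mul(d, Add(1, Mul(2, d))), Rational(-1, 6)) = Mul(Rational(-1, 6), d, Add(1, Mul(2, d))))
Pow(Add(-431, Function('L')(Function('f')(-5, -3), 21)), Rational(1, 2)) = Pow(Add(-431, Mul(Rational(-1, 6), Pow(Add(Pow(-3, 2), Pow(-5, 2)), Rational(1, 2)), Add(1, Mul(2, Pow(Add(Pow(-3, 2), Pow(-5, 2)), Rational(1, 2)))))), Rational(1, 2)) = Pow(Add(-431, Mul(Rational(-1, 6), Pow(Add(9, 25), Rational(1, 2)), Add(1, Mul(2, Pow(Add(9, 25), Rational(1, 2)))))), Rational(1, 2)) = Pow(Add(-431, Mul(Rational(-1, 6), Pow(34, Rational(1, 2)), Add(1, Mul(2, Pow(34, Rational(1, 2)))))), Rational(1, 2))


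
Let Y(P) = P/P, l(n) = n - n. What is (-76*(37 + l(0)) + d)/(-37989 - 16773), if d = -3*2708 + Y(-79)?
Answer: 3645/18254 ≈ 0.19968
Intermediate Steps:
l(n) = 0
Y(P) = 1
d = -8123 (d = -3*2708 + 1 = -8124 + 1 = -8123)
(-76*(37 + l(0)) + d)/(-37989 - 16773) = (-76*(37 + 0) - 8123)/(-37989 - 16773) = (-76*37 - 8123)/(-54762) = (-2812 - 8123)*(-1/54762) = -10935*(-1/54762) = 3645/18254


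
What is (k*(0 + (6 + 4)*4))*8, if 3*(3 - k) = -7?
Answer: 5120/3 ≈ 1706.7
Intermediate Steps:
k = 16/3 (k = 3 - ⅓*(-7) = 3 + 7/3 = 16/3 ≈ 5.3333)
(k*(0 + (6 + 4)*4))*8 = (16*(0 + (6 + 4)*4)/3)*8 = (16*(0 + 10*4)/3)*8 = (16*(0 + 40)/3)*8 = ((16/3)*40)*8 = (640/3)*8 = 5120/3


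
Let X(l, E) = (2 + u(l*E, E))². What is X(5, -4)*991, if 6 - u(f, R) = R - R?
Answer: 63424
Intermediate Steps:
u(f, R) = 6 (u(f, R) = 6 - (R - R) = 6 - 1*0 = 6 + 0 = 6)
X(l, E) = 64 (X(l, E) = (2 + 6)² = 8² = 64)
X(5, -4)*991 = 64*991 = 63424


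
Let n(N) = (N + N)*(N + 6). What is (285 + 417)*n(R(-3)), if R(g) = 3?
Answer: 37908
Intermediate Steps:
n(N) = 2*N*(6 + N) (n(N) = (2*N)*(6 + N) = 2*N*(6 + N))
(285 + 417)*n(R(-3)) = (285 + 417)*(2*3*(6 + 3)) = 702*(2*3*9) = 702*54 = 37908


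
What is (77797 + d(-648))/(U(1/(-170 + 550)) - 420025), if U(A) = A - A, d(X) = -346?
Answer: -77451/420025 ≈ -0.18440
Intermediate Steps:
U(A) = 0
(77797 + d(-648))/(U(1/(-170 + 550)) - 420025) = (77797 - 346)/(0 - 420025) = 77451/(-420025) = 77451*(-1/420025) = -77451/420025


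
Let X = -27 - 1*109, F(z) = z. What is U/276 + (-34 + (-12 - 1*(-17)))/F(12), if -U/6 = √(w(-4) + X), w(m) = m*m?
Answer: -29/12 - I*√30/23 ≈ -2.4167 - 0.23814*I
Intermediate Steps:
w(m) = m²
X = -136 (X = -27 - 109 = -136)
U = -12*I*√30 (U = -6*√((-4)² - 136) = -6*√(16 - 136) = -12*I*√30 ≈ -65.727*I)
U/276 + (-34 + (-12 - 1*(-17)))/F(12) = -12*I*√30/276 + (-34 + (-12 - 1*(-17)))/12 = -12*I*√30*(1/276) + (-34 + (-12 + 17))*(1/12) = -I*√30/23 + (-34 + 5)*(1/12) = -I*√30/23 - 29*1/12 = -I*√30/23 - 29/12 = -29/12 - I*√30/23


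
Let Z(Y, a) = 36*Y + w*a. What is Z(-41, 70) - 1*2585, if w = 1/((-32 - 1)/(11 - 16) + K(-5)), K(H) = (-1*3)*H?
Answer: -219119/54 ≈ -4057.8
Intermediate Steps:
K(H) = -3*H
w = 5/108 (w = 1/((-32 - 1)/(11 - 16) - 3*(-5)) = 1/(-33/(-5) + 15) = 1/(-33*(-⅕) + 15) = 1/(33/5 + 15) = 1/(108/5) = 5/108 ≈ 0.046296)
Z(Y, a) = 36*Y + 5*a/108
Z(-41, 70) - 1*2585 = (36*(-41) + (5/108)*70) - 1*2585 = (-1476 + 175/54) - 2585 = -79529/54 - 2585 = -219119/54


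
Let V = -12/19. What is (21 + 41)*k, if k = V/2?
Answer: -372/19 ≈ -19.579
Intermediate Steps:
V = -12/19 (V = -12*1/19 = -12/19 ≈ -0.63158)
k = -6/19 (k = -12/19/2 = -12/19*½ = -6/19 ≈ -0.31579)
(21 + 41)*k = (21 + 41)*(-6/19) = 62*(-6/19) = -372/19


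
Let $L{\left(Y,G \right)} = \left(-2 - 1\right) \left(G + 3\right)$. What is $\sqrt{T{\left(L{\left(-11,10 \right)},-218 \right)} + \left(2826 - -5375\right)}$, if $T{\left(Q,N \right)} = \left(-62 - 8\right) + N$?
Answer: $\sqrt{7913} \approx 88.955$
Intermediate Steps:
$L{\left(Y,G \right)} = -9 - 3 G$ ($L{\left(Y,G \right)} = - 3 \left(3 + G\right) = -9 - 3 G$)
$T{\left(Q,N \right)} = -70 + N$
$\sqrt{T{\left(L{\left(-11,10 \right)},-218 \right)} + \left(2826 - -5375\right)} = \sqrt{\left(-70 - 218\right) + \left(2826 - -5375\right)} = \sqrt{-288 + \left(2826 + 5375\right)} = \sqrt{-288 + 8201} = \sqrt{7913}$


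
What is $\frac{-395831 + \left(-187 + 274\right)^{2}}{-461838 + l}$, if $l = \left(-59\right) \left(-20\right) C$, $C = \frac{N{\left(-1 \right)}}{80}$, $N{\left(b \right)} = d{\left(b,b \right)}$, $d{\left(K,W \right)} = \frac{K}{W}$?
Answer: $\frac{221864}{263899} \approx 0.84072$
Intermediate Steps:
$N{\left(b \right)} = 1$ ($N{\left(b \right)} = \frac{b}{b} = 1$)
$C = \frac{1}{80}$ ($C = 1 \cdot \frac{1}{80} = \frac{1}{80} \approx 0.0125$)
$l = \frac{59}{4}$ ($l = \left(-59\right) \left(-20\right) \frac{1}{80} = 1180 \cdot \frac{1}{80} = \frac{59}{4} \approx 14.75$)
$\frac{-395831 + \left(-187 + 274\right)^{2}}{-461838 + l} = \frac{-395831 + \left(-187 + 274\right)^{2}}{-461838 + \frac{59}{4}} = \frac{-395831 + 87^{2}}{- \frac{1847293}{4}} = \left(-395831 + 7569\right) \left(- \frac{4}{1847293}\right) = \left(-388262\right) \left(- \frac{4}{1847293}\right) = \frac{221864}{263899}$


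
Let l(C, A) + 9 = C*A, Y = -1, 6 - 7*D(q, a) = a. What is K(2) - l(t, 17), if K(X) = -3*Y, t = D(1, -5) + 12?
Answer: -1531/7 ≈ -218.71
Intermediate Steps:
D(q, a) = 6/7 - a/7
t = 95/7 (t = (6/7 - 1/7*(-5)) + 12 = (6/7 + 5/7) + 12 = 11/7 + 12 = 95/7 ≈ 13.571)
l(C, A) = -9 + A*C (l(C, A) = -9 + C*A = -9 + A*C)
K(X) = 3 (K(X) = -3*(-1) = 3)
K(2) - l(t, 17) = 3 - (-9 + 17*(95/7)) = 3 - (-9 + 1615/7) = 3 - 1*1552/7 = 3 - 1552/7 = -1531/7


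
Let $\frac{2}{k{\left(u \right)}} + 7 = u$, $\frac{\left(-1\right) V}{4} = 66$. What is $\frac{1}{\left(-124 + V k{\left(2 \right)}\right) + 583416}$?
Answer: $\frac{5}{2916988} \approx 1.7141 \cdot 10^{-6}$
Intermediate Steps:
$V = -264$ ($V = \left(-4\right) 66 = -264$)
$k{\left(u \right)} = \frac{2}{-7 + u}$
$\frac{1}{\left(-124 + V k{\left(2 \right)}\right) + 583416} = \frac{1}{\left(-124 - 264 \frac{2}{-7 + 2}\right) + 583416} = \frac{1}{\left(-124 - 264 \frac{2}{-5}\right) + 583416} = \frac{1}{\left(-124 - 264 \cdot 2 \left(- \frac{1}{5}\right)\right) + 583416} = \frac{1}{\left(-124 - - \frac{528}{5}\right) + 583416} = \frac{1}{\left(-124 + \frac{528}{5}\right) + 583416} = \frac{1}{- \frac{92}{5} + 583416} = \frac{1}{\frac{2916988}{5}} = \frac{5}{2916988}$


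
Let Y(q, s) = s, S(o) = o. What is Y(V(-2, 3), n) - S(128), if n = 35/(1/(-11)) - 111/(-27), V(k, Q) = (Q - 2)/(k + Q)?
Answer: -4580/9 ≈ -508.89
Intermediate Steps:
V(k, Q) = (-2 + Q)/(Q + k)
n = -3428/9 (n = 35/(-1/11) - 111*(-1/27) = 35*(-11) + 37/9 = -385 + 37/9 = -3428/9 ≈ -380.89)
Y(V(-2, 3), n) - S(128) = -3428/9 - 1*128 = -3428/9 - 128 = -4580/9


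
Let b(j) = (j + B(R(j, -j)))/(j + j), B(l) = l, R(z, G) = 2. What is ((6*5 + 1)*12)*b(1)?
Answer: 558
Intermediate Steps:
b(j) = (2 + j)/(2*j) (b(j) = (j + 2)/(j + j) = (2 + j)/((2*j)) = (2 + j)*(1/(2*j)) = (2 + j)/(2*j))
((6*5 + 1)*12)*b(1) = ((6*5 + 1)*12)*((½)*(2 + 1)/1) = ((30 + 1)*12)*((½)*1*3) = (31*12)*(3/2) = 372*(3/2) = 558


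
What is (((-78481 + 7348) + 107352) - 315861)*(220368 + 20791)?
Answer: -67438185078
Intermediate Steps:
(((-78481 + 7348) + 107352) - 315861)*(220368 + 20791) = ((-71133 + 107352) - 315861)*241159 = (36219 - 315861)*241159 = -279642*241159 = -67438185078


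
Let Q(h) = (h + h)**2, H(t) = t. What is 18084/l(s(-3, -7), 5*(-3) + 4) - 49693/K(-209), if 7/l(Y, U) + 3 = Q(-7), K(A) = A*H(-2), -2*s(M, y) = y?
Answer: 1458560765/2926 ≈ 4.9848e+5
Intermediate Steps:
s(M, y) = -y/2
Q(h) = 4*h**2 (Q(h) = (2*h)**2 = 4*h**2)
K(A) = -2*A (K(A) = A*(-2) = -2*A)
l(Y, U) = 7/193 (l(Y, U) = 7/(-3 + 4*(-7)**2) = 7/(-3 + 4*49) = 7/(-3 + 196) = 7/193)
18084/l(s(-3, -7), 5*(-3) + 4) - 49693/K(-209) = 18084/(7/193) - 49693/((-2*(-209))) = 18084*(193/7) - 49693/418 = 3490212/7 - 49693*1/418 = 3490212/7 - 49693/418 = 1458560765/2926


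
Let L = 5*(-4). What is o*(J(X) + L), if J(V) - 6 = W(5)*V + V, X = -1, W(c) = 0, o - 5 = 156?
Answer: -2415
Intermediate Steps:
o = 161 (o = 5 + 156 = 161)
L = -20
J(V) = 6 + V (J(V) = 6 + (0*V + V) = 6 + (0 + V) = 6 + V)
o*(J(X) + L) = 161*((6 - 1) - 20) = 161*(5 - 20) = 161*(-15) = -2415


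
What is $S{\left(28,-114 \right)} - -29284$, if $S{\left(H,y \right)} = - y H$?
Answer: $32476$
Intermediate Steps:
$S{\left(H,y \right)} = - H y$
$S{\left(28,-114 \right)} - -29284 = \left(-1\right) 28 \left(-114\right) - -29284 = 3192 + 29284 = 32476$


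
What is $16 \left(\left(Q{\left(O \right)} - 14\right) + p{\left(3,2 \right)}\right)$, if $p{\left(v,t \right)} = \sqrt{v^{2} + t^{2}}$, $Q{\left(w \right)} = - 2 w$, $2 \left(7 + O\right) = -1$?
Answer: $16 + 16 \sqrt{13} \approx 73.689$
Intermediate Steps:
$O = - \frac{15}{2}$ ($O = -7 + \frac{1}{2} \left(-1\right) = -7 - \frac{1}{2} = - \frac{15}{2} \approx -7.5$)
$p{\left(v,t \right)} = \sqrt{t^{2} + v^{2}}$
$16 \left(\left(Q{\left(O \right)} - 14\right) + p{\left(3,2 \right)}\right) = 16 \left(\left(\left(-2\right) \left(- \frac{15}{2}\right) - 14\right) + \sqrt{2^{2} + 3^{2}}\right) = 16 \left(\left(15 - 14\right) + \sqrt{4 + 9}\right) = 16 \left(1 + \sqrt{13}\right) = 16 + 16 \sqrt{13}$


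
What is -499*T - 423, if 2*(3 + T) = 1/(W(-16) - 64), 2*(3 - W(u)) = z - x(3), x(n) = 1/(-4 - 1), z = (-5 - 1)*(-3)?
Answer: 755369/701 ≈ 1077.6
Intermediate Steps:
z = 18 (z = -6*(-3) = 18)
x(n) = -1/5 (x(n) = 1/(-5) = -1/5)
W(u) = -61/10 (W(u) = 3 - (18 - 1*(-1/5))/2 = 3 - (18 + 1/5)/2 = 3 - 1/2*91/5 = 3 - 91/10 = -61/10)
T = -2108/701 (T = -3 + 1/(2*(-61/10 - 64)) = -3 + 1/(2*(-701/10)) = -3 + (1/2)*(-10/701) = -3 - 5/701 = -2108/701 ≈ -3.0071)
-499*T - 423 = -499*(-2108/701) - 423 = 1051892/701 - 423 = 755369/701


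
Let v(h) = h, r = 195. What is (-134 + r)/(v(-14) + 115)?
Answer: 61/101 ≈ 0.60396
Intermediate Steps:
(-134 + r)/(v(-14) + 115) = (-134 + 195)/(-14 + 115) = 61/101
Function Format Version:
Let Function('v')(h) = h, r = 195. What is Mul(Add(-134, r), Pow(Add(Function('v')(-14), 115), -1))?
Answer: Rational(61, 101) ≈ 0.60396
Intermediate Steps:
Mul(Add(-134, r), Pow(Add(Function('v')(-14), 115), -1)) = Mul(Add(-134, 195), Pow(Add(-14, 115), -1)) = Mul(61, Pow(101, -1)) = Mul(61, Rational(1, 101)) = Rational(61, 101)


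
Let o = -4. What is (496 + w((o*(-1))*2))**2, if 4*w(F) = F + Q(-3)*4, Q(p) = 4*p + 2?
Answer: 238144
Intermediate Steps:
Q(p) = 2 + 4*p
w(F) = -10 + F/4 (w(F) = (F + (2 + 4*(-3))*4)/4 = (F + (2 - 12)*4)/4 = (F - 10*4)/4 = (F - 40)/4 = (-40 + F)/4 = -10 + F/4)
(496 + w((o*(-1))*2))**2 = (496 + (-10 + (-4*(-1)*2)/4))**2 = (496 + (-10 + (4*2)/4))**2 = (496 + (-10 + (1/4)*8))**2 = (496 + (-10 + 2))**2 = (496 - 8)**2 = 488**2 = 238144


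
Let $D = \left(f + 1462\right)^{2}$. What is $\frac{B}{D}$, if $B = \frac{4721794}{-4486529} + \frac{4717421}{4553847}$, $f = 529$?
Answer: $- \frac{337481319809}{80990006617974524103} \approx -4.1669 \cdot 10^{-9}$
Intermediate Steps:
$B = - \frac{337481319809}{20430966627063}$ ($B = 4721794 \left(- \frac{1}{4486529}\right) + 4717421 \cdot \frac{1}{4553847} = - \frac{4721794}{4486529} + \frac{4717421}{4553847} = - \frac{337481319809}{20430966627063} \approx -0.016518$)
$D = 3964081$ ($D = \left(529 + 1462\right)^{2} = 1991^{2} = 3964081$)
$\frac{B}{D} = - \frac{337481319809}{20430966627063 \cdot 3964081} = \left(- \frac{337481319809}{20430966627063}\right) \frac{1}{3964081} = - \frac{337481319809}{80990006617974524103}$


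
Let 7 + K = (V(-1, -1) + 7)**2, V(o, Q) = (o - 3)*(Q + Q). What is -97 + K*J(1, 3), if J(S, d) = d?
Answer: 557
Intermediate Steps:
V(o, Q) = 2*Q*(-3 + o) (V(o, Q) = (-3 + o)*(2*Q) = 2*Q*(-3 + o))
K = 218 (K = -7 + (2*(-1)*(-3 - 1) + 7)**2 = -7 + (2*(-1)*(-4) + 7)**2 = -7 + (8 + 7)**2 = -7 + 15**2 = -7 + 225 = 218)
-97 + K*J(1, 3) = -97 + 218*3 = -97 + 654 = 557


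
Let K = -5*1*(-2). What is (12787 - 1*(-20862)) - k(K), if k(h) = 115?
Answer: 33534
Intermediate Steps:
K = 10 (K = -5*(-2) = 10)
(12787 - 1*(-20862)) - k(K) = (12787 - 1*(-20862)) - 1*115 = (12787 + 20862) - 115 = 33649 - 115 = 33534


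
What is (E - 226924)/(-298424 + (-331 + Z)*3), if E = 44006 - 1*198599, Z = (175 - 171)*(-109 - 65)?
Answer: 381517/301505 ≈ 1.2654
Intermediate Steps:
Z = -696 (Z = 4*(-174) = -696)
E = -154593 (E = 44006 - 198599 = -154593)
(E - 226924)/(-298424 + (-331 + Z)*3) = (-154593 - 226924)/(-298424 + (-331 - 696)*3) = -381517/(-298424 - 1027*3) = -381517/(-298424 - 3081) = -381517/(-301505) = -381517*(-1/301505) = 381517/301505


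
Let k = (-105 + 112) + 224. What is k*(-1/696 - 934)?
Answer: -50055005/232 ≈ -2.1575e+5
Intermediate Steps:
k = 231 (k = 7 + 224 = 231)
k*(-1/696 - 934) = 231*(-1/696 - 934) = 231*(-650065/696) = -50055005/232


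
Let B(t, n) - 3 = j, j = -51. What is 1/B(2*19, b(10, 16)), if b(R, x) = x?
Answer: -1/48 ≈ -0.020833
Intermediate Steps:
B(t, n) = -48 (B(t, n) = 3 - 51 = -48)
1/B(2*19, b(10, 16)) = 1/(-48) = -1/48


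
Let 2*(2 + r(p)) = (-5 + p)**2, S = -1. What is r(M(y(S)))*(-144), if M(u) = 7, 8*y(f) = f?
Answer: 0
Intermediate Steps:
y(f) = f/8
r(p) = -2 + (-5 + p)**2/2
r(M(y(S)))*(-144) = (-2 + (-5 + 7)**2/2)*(-144) = (-2 + (1/2)*2**2)*(-144) = (-2 + (1/2)*4)*(-144) = (-2 + 2)*(-144) = 0*(-144) = 0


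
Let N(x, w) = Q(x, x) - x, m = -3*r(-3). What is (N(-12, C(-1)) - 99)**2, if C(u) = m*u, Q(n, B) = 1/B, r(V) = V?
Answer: 1092025/144 ≈ 7583.5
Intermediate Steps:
m = 9 (m = -3*(-3) = 9)
C(u) = 9*u
N(x, w) = 1/x - x
(N(-12, C(-1)) - 99)**2 = ((1/(-12) - 1*(-12)) - 99)**2 = ((-1/12 + 12) - 99)**2 = (143/12 - 99)**2 = (-1045/12)**2 = 1092025/144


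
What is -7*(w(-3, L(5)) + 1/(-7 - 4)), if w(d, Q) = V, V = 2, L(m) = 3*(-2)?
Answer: -147/11 ≈ -13.364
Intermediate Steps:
L(m) = -6
w(d, Q) = 2
-7*(w(-3, L(5)) + 1/(-7 - 4)) = -7*(2 + 1/(-7 - 4)) = -7*(2 + 1/(-11)) = -7*(2 - 1/11) = -7*21/11 = -147/11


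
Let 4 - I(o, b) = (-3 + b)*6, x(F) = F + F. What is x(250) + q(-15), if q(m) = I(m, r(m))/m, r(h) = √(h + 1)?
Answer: 7478/15 + 2*I*√14/5 ≈ 498.53 + 1.4967*I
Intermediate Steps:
r(h) = √(1 + h)
x(F) = 2*F
I(o, b) = 22 - 6*b (I(o, b) = 4 - (-3 + b)*6 = 4 - (-18 + 6*b) = 4 + (18 - 6*b) = 22 - 6*b)
q(m) = (22 - 6*√(1 + m))/m
x(250) + q(-15) = 2*250 + 2*(11 - 3*√(1 - 15))/(-15) = 500 + 2*(-1/15)*(11 - 3*I*√14) = 500 + (-22/15 + 2*I*√14/5) = 7478/15 + 2*I*√14/5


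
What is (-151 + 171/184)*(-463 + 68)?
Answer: 10907135/184 ≈ 59278.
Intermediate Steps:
(-151 + 171/184)*(-463 + 68) = (-151 + 171*(1/184))*(-395) = (-151 + 171/184)*(-395) = -27613/184*(-395) = 10907135/184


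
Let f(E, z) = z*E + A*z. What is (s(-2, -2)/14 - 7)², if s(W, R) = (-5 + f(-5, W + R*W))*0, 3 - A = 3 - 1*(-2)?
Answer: 49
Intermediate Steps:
A = -2 (A = 3 - (3 - 1*(-2)) = 3 - (3 + 2) = 3 - 1*5 = 3 - 5 = -2)
f(E, z) = -2*z + E*z (f(E, z) = z*E - 2*z = E*z - 2*z = -2*z + E*z)
s(W, R) = 0 (s(W, R) = (-5 + (W + R*W)*(-2 - 5))*0 = (-5 + (W + R*W)*(-7))*0 = (-5 + (-7*W - 7*R*W))*0 = (-5 - 7*W - 7*R*W)*0 = 0)
(s(-2, -2)/14 - 7)² = (0/14 - 7)² = (0*(1/14) - 7)² = (0 - 7)² = (-7)² = 49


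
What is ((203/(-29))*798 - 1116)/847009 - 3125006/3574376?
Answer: -1335431837503/1513764320692 ≈ -0.88219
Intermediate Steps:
((203/(-29))*798 - 1116)/847009 - 3125006/3574376 = ((203*(-1/29))*798 - 1116)*(1/847009) - 3125006*1/3574376 = (-7*798 - 1116)*(1/847009) - 1562503/1787188 = (-5586 - 1116)*(1/847009) - 1562503/1787188 = -6702*1/847009 - 1562503/1787188 = -6702/847009 - 1562503/1787188 = -1335431837503/1513764320692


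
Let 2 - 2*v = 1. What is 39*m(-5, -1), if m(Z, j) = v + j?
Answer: -39/2 ≈ -19.500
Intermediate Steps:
v = ½ (v = 1 - ½*1 = 1 - ½ = ½ ≈ 0.50000)
m(Z, j) = ½ + j
39*m(-5, -1) = 39*(½ - 1) = 39*(-½) = -39/2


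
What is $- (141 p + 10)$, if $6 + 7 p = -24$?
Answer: $\frac{4160}{7} \approx 594.29$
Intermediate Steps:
$p = - \frac{30}{7}$ ($p = - \frac{6}{7} + \frac{1}{7} \left(-24\right) = - \frac{6}{7} - \frac{24}{7} = - \frac{30}{7} \approx -4.2857$)
$- (141 p + 10) = - (141 \left(- \frac{30}{7}\right) + 10) = - (- \frac{4230}{7} + 10) = \left(-1\right) \left(- \frac{4160}{7}\right) = \frac{4160}{7}$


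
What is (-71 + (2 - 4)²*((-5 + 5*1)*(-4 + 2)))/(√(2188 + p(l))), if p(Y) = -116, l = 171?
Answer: -71*√518/1036 ≈ -1.5598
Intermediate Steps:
(-71 + (2 - 4)²*((-5 + 5*1)*(-4 + 2)))/(√(2188 + p(l))) = (-71 + (2 - 4)²*((-5 + 5*1)*(-4 + 2)))/(√(2188 - 116)) = (-71 + (-2)²*((-5 + 5)*(-2)))/(√2072) = (-71 + 4*(0*(-2)))/((2*√518)) = (-71 + 4*0)*(√518/1036) = (-71 + 0)*(√518/1036) = -71*√518/1036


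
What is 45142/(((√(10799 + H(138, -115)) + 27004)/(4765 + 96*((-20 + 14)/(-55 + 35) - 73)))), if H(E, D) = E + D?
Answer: -6747855141164/1823012985 + 249883541*√10822/1823012985 ≈ -3687.2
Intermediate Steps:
H(E, D) = D + E
45142/(((√(10799 + H(138, -115)) + 27004)/(4765 + 96*((-20 + 14)/(-55 + 35) - 73)))) = 45142/(((√(10799 + (-115 + 138)) + 27004)/(4765 + 96*((-20 + 14)/(-55 + 35) - 73)))) = 45142/(((√(10799 + 23) + 27004)/(4765 + 96*(-6/(-20) - 73)))) = 45142/(((√10822 + 27004)/(4765 + 96*(-6*(-1/20) - 73)))) = 45142/(((27004 + √10822)/(4765 + 96*(3/10 - 73)))) = 45142/(((27004 + √10822)/(4765 + 96*(-727/10)))) = 45142/(((27004 + √10822)/(4765 - 34896/5))) = 45142/(((27004 + √10822)/(-11071/5))) = 45142/(((27004 + √10822)*(-5/11071))) = 45142/(-135020/11071 - 5*√10822/11071)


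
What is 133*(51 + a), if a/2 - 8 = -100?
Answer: -17689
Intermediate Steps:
a = -184 (a = 16 + 2*(-100) = 16 - 200 = -184)
133*(51 + a) = 133*(51 - 184) = 133*(-133) = -17689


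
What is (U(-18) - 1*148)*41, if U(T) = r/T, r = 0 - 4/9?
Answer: -491426/81 ≈ -6067.0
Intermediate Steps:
r = -4/9 (r = 0 - 4/9 = -4/9 ≈ -0.44444)
U(T) = -4/(9*T)
(U(-18) - 1*148)*41 = (-4/9/(-18) - 1*148)*41 = (-4/9*(-1/18) - 148)*41 = (2/81 - 148)*41 = -11986/81*41 = -491426/81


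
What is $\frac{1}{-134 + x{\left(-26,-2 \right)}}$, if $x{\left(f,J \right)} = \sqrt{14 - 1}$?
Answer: $- \frac{134}{17943} - \frac{\sqrt{13}}{17943} \approx -0.007669$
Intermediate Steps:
$x{\left(f,J \right)} = \sqrt{13}$
$\frac{1}{-134 + x{\left(-26,-2 \right)}} = \frac{1}{-134 + \sqrt{13}}$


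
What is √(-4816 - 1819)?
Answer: I*√6635 ≈ 81.456*I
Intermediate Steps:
√(-4816 - 1819) = √(-6635) = I*√6635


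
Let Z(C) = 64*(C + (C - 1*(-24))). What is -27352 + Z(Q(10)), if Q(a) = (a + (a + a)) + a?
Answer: -20696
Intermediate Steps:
Q(a) = 4*a (Q(a) = (a + 2*a) + a = 3*a + a = 4*a)
Z(C) = 1536 + 128*C (Z(C) = 64*(C + (C + 24)) = 64*(C + (24 + C)) = 64*(24 + 2*C) = 1536 + 128*C)
-27352 + Z(Q(10)) = -27352 + (1536 + 128*(4*10)) = -27352 + (1536 + 128*40) = -27352 + (1536 + 5120) = -27352 + 6656 = -20696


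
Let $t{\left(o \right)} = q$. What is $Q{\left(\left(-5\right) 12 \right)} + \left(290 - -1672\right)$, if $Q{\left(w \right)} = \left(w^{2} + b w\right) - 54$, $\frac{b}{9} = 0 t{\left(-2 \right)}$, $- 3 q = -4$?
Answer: $5508$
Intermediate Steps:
$q = \frac{4}{3}$ ($q = \left(- \frac{1}{3}\right) \left(-4\right) = \frac{4}{3} \approx 1.3333$)
$t{\left(o \right)} = \frac{4}{3}$
$b = 0$ ($b = 9 \cdot 0 \cdot \frac{4}{3} = 9 \cdot 0 = 0$)
$Q{\left(w \right)} = -54 + w^{2}$ ($Q{\left(w \right)} = \left(w^{2} + 0 w\right) - 54 = \left(w^{2} + 0\right) - 54 = w^{2} - 54 = -54 + w^{2}$)
$Q{\left(\left(-5\right) 12 \right)} + \left(290 - -1672\right) = \left(-54 + \left(\left(-5\right) 12\right)^{2}\right) + \left(290 - -1672\right) = \left(-54 + \left(-60\right)^{2}\right) + \left(290 + 1672\right) = \left(-54 + 3600\right) + 1962 = 3546 + 1962 = 5508$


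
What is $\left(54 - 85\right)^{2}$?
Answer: $961$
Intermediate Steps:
$\left(54 - 85\right)^{2} = \left(-31\right)^{2} = 961$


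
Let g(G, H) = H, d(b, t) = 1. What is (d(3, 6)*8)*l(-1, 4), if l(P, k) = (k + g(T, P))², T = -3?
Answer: 72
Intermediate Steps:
l(P, k) = (P + k)² (l(P, k) = (k + P)² = (P + k)²)
(d(3, 6)*8)*l(-1, 4) = (1*8)*(-1 + 4)² = 8*3² = 8*9 = 72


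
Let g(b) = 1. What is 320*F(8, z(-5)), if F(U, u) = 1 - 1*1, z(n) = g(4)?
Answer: 0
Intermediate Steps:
z(n) = 1
F(U, u) = 0 (F(U, u) = 1 - 1 = 0)
320*F(8, z(-5)) = 320*0 = 0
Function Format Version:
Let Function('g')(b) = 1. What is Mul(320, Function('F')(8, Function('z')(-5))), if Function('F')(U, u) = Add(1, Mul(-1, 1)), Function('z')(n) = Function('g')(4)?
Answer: 0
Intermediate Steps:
Function('z')(n) = 1
Function('F')(U, u) = 0 (Function('F')(U, u) = Add(1, -1) = 0)
Mul(320, Function('F')(8, Function('z')(-5))) = Mul(320, 0) = 0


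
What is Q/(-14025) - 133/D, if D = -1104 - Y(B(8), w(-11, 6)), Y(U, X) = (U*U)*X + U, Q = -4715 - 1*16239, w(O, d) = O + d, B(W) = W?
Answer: 559421/336600 ≈ 1.6620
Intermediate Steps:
Q = -20954 (Q = -4715 - 16239 = -20954)
Y(U, X) = U + X*U² (Y(U, X) = U²*X + U = X*U² + U = U + X*U²)
D = -792 (D = -1104 - 8*(1 + 8*(-11 + 6)) = -1104 - 8*(1 + 8*(-5)) = -1104 - 8*(1 - 40) = -1104 - 8*(-39) = -1104 - 1*(-312) = -1104 + 312 = -792)
Q/(-14025) - 133/D = -20954/(-14025) - 133/(-792) = -20954*(-1/14025) - 133*(-1/792) = 20954/14025 + 133/792 = 559421/336600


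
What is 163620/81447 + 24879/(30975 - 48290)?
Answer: 268920129/470084935 ≈ 0.57207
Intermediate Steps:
163620/81447 + 24879/(30975 - 48290) = 163620*(1/81447) + 24879/(-17315) = 54540/27149 + 24879*(-1/17315) = 54540/27149 - 24879/17315 = 268920129/470084935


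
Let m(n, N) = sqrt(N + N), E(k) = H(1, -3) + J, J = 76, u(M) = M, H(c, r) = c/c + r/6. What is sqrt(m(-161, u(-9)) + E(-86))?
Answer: sqrt(306 + 12*I*sqrt(2))/2 ≈ 8.7498 + 0.24244*I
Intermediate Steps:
H(c, r) = 1 + r/6 (H(c, r) = 1 + r*(1/6) = 1 + r/6)
E(k) = 153/2 (E(k) = (1 + (1/6)*(-3)) + 76 = (1 - 1/2) + 76 = 1/2 + 76 = 153/2)
m(n, N) = sqrt(2)*sqrt(N) (m(n, N) = sqrt(2*N) = sqrt(2)*sqrt(N))
sqrt(m(-161, u(-9)) + E(-86)) = sqrt(sqrt(2)*sqrt(-9) + 153/2) = sqrt(sqrt(2)*(3*I) + 153/2) = sqrt(3*I*sqrt(2) + 153/2) = sqrt(153/2 + 3*I*sqrt(2))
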